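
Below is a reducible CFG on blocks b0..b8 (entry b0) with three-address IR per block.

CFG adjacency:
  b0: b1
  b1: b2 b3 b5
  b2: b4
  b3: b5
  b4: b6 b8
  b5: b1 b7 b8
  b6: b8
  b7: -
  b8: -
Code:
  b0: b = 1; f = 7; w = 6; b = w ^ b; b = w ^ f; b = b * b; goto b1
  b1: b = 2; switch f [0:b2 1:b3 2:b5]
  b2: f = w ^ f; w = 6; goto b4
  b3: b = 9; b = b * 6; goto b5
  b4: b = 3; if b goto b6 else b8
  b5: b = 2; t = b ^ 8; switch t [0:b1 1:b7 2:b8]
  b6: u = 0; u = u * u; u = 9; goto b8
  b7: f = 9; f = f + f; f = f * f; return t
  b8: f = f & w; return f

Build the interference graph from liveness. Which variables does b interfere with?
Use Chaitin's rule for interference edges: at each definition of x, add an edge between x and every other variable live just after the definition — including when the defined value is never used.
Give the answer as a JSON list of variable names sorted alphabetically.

Answer: ["f", "w"]

Derivation:
Block summaries:
  b0: def={b,f,w} ue=∅
  b1: def={b} ue={f}
  b2: def={f,w} ue={f,w}
  b3: def={b} ue=∅
  b4: def={b} ue=∅
  b5: def={b,t} ue=∅
  b6: def={u} ue=∅
  b7: def={f} ue={t}
  b8: def={f} ue={f,w}

Liveness:
  b0: in=∅ out={f,w}
  b1: in={f,w} out={f,w}
  b2: in={f,w} out={f,w}
  b3: in={f,w} out={f,w}
  b4: in={f,w} out={f,w}
  b5: in={f,w} out={f,t,w}
  b6: in={f,w} out={f,w}
  b7: in={t} out=∅
  b8: in={f,w} out=∅

Interfere edges:
  b — {f,w}
  f — {b,t,u,w}
  t — {f,w}
  u — {f,w}
  w — {b,f,t,u}

N(b) = ["f", "w"]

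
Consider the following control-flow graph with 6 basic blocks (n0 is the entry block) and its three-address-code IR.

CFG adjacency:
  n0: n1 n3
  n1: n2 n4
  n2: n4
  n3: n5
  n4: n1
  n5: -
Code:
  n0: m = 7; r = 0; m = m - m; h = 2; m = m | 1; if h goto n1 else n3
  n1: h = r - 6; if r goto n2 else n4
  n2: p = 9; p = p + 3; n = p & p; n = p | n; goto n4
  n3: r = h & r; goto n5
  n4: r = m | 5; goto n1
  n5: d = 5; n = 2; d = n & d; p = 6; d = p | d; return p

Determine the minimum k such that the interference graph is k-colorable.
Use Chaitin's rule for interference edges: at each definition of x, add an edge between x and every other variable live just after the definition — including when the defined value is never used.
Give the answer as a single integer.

Answer: 3

Derivation:
Per-block:
  n0: def={h,m,r} ue=∅
  n1: def={h} ue={r}
  n2: def={n,p} ue=∅
  n3: def={r} ue={h,r}
  n4: def={r} ue={m}
  n5: def={d,n,p} ue=∅

Liveness:
  live n0: ∅→{h,m,r}
  live n1: {m,r}→{m}
  live n2: {m}→{m}
  live n3: {h,r}→∅
  live n4: {m}→{m,r}
  live n5: ∅→∅

Conflict graph:
  d↔{n,p}
  h↔{m,r}
  m↔{h,n,p,r}
  n↔{d,m,p}
  p↔{d,m,n}
  r↔{h,m}

Registers:
  lower bound: {d,n,p} mutually conflict ⇒ χ ≥ 3
  assign d→R0 h→R1 m→R0 n→R1 p→R2 r→R2 — no edge inside a register ⇒ χ ≤ 3
  χ = 3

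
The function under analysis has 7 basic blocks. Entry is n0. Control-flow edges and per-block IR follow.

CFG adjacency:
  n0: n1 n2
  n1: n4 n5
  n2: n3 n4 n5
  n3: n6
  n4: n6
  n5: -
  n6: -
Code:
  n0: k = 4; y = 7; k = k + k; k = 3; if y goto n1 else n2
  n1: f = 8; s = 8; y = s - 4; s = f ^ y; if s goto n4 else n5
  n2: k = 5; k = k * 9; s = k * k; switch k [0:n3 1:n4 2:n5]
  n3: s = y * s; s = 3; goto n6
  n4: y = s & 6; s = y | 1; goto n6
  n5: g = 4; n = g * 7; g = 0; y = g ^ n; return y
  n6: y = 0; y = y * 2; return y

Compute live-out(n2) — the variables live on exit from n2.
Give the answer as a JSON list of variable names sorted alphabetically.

Block summaries:
  n0 def {k,y} use ∅
  n1 def {f,s,y} use ∅
  n2 def {k,s} use ∅
  n3 def {s} use {s,y}
  n4 def {s,y} use {s}
  n5 def {g,n,y} use ∅
  n6 def {y} use ∅

Backward fixpoint:
  n0 li=∅ lo={y}
  n1 li=∅ lo={s}
  n2 li={y} lo={s,y}
  n3 li={s,y} lo=∅
  n4 li={s} lo=∅
  n5 li=∅ lo=∅
  n6 li=∅ lo=∅

live-out(n2) = ["s", "y"]

Answer: ["s", "y"]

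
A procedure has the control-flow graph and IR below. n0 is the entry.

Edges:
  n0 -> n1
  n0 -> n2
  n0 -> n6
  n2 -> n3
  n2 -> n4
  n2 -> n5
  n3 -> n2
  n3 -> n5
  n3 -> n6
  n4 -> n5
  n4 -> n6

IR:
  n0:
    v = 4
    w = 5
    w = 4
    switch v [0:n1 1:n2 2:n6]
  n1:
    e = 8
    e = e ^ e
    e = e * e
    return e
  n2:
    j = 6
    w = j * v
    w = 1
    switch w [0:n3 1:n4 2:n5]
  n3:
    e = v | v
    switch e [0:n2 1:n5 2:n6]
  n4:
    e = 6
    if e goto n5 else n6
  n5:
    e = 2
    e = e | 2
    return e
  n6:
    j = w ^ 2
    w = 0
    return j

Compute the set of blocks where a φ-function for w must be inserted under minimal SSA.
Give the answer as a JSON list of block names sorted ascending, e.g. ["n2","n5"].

idom tree: n1←n0 n2←n0 n3←n2 n4←n2 n5←n2 n6←n0
Join-block Dom:
  n2: preds {n0,n3}: {n0} ∩ {n0,n2,n3} = {n0}; idom=n0
  n5: preds {n2,n3,n4}: {n0,n2} ∩ {n0,n2,n3} ∩ {n0,n2,n4} = {n0,n2}; idom=n2
  n6: preds {n0,n3,n4}: {n0} ∩ {n0,n2,n3} ∩ {n0,n2,n4} = {n0}; idom=n0

DF walk-up:
  join n2 pred n0: · stop@n0
  join n2 pred n3: n3→n2 stop@n0
  join n5 pred n2: · stop@n2
  join n5 pred n3: n3 stop@n2
  join n5 pred n4: n4 stop@n2
  join n6 pred n0: · stop@n0
  join n6 pred n3: n3→n2 stop@n0
  join n6 pred n4: n4→n2 stop@n0
  DF(n0)=∅
  DF(n1)=∅
  DF(n2)={n2,n6}
  DF(n3)={n2,n5,n6}
  DF(n4)={n5,n6}
  DF(n5)=∅
  DF(n6)=∅

φ for w: defs {n0,n2,n6}
  DF⁺ = {n2,n6}

Answer: ["n2", "n6"]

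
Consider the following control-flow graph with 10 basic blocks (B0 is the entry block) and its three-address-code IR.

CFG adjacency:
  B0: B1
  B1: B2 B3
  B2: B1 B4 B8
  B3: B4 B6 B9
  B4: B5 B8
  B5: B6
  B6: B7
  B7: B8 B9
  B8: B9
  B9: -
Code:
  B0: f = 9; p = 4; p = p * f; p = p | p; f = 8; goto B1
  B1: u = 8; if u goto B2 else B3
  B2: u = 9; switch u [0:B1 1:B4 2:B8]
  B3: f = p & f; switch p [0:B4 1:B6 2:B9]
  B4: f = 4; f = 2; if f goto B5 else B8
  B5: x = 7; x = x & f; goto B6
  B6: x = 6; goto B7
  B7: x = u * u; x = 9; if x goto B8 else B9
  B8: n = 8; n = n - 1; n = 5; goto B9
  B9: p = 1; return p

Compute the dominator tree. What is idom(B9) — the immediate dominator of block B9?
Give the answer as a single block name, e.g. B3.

idom tree: B1←B0 B2←B1 B3←B1 B4←B1 B5←B4 B6←B1 B7←B6 B8←B1 B9←B1
Join-block Dom:
  B1: preds {B0,B2}: {B0} ∩ {B0,B1,B2} = {B0}; idom=B0
  B4: preds {B2,B3}: {B0,B1,B2} ∩ {B0,B1,B3} = {B0,B1}; idom=B1
  B6: preds {B3,B5}: {B0,B1,B3} ∩ {B0,B1,B4,B5} = {B0,B1}; idom=B1
  B8: preds {B2,B4,B7}: {B0,B1,B2} ∩ {B0,B1,B4} ∩ {B0,B1,B6,B7} = {B0,B1}; idom=B1
  B9: preds {B3,B7,B8}: {B0,B1,B3} ∩ {B0,B1,B6,B7} ∩ {B0,B1,B8} = {B0,B1}; idom=B1

idom(B9) = B1

Answer: B1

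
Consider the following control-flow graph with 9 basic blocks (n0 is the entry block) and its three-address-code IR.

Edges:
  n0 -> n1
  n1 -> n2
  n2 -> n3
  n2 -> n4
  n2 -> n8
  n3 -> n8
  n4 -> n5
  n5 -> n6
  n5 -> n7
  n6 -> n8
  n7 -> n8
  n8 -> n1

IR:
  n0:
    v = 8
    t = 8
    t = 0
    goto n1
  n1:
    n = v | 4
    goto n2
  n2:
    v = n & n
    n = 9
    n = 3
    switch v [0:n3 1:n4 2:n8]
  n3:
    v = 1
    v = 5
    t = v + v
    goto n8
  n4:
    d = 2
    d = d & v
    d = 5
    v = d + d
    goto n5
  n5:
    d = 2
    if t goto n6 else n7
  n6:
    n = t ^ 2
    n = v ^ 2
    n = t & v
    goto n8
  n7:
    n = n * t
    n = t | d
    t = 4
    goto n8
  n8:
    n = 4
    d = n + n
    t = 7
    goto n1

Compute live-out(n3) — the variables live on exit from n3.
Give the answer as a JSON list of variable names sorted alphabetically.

Block summaries:
  n0: {t,v} / ∅
  n1: {n} / {v}
  n2: {n,v} / {n}
  n3: {t,v} / ∅
  n4: {d,v} / {v}
  n5: {d} / {t}
  n6: {n} / {t,v}
  n7: {n,t} / {d,n,t}
  n8: {d,n,t} / ∅

Backward fixpoint:
  n0: in=∅ out={t,v}
  n1: in={t,v} out={n,t}
  n2: in={n,t} out={n,t,v}
  n3: in=∅ out={v}
  n4: in={n,t,v} out={n,t,v}
  n5: in={n,t,v} out={d,n,t,v}
  n6: in={t,v} out={v}
  n7: in={d,n,t,v} out={v}
  n8: in={v} out={t,v}

live-out(n3) = ["v"]

Answer: ["v"]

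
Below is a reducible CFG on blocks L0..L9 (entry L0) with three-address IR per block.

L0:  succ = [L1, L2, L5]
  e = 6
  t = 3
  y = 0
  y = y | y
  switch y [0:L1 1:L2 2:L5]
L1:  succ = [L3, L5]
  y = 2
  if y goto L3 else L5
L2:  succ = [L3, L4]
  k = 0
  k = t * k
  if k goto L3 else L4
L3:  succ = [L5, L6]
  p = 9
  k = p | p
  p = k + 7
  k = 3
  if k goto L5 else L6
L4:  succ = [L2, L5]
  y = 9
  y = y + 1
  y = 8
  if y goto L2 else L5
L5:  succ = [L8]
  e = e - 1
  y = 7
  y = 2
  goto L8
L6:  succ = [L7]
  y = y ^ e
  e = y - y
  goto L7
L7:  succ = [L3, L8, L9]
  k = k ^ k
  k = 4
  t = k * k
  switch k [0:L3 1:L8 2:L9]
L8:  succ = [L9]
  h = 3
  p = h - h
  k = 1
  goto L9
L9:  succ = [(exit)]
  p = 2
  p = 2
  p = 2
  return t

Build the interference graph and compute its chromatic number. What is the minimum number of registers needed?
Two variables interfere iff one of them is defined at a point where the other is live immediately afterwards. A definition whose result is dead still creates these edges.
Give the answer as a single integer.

Block summaries:
  L0: {e,t,y} / ∅
  L1: {y} / ∅
  L2: {k} / {t}
  L3: {k,p} / ∅
  L4: {y} / ∅
  L5: {e,y} / {e}
  L6: {e,y} / {e,y}
  L7: {k,t} / {k}
  L8: {h,k,p} / ∅
  L9: {p} / {t}

Liveness:
  L0: in=∅ out={e,t,y}
  L1: in={e,t} out={e,t,y}
  L2: in={e,t,y} out={e,t,y}
  L3: in={e,t,y} out={e,k,t,y}
  L4: in={e,t} out={e,t,y}
  L5: in={e,t} out={t}
  L6: in={e,k,y} out={e,k,y}
  L7: in={e,k,y} out={e,t,y}
  L8: in={t} out={t}
  L9: in={t} out=∅

Conflict graph:
  e — {k,p,t,y}
  h — {t}
  k — {e,t,y}
  p — {e,t,y}
  t — {e,h,k,p,y}
  y — {e,k,p,t}

Chromatic number:
  clique {e,k,t,y} ⇒ need ≥ 4
  4-colouring: R0={t}  R1={e,h}  R2={y}  R3={k,p}
  χ = 4

Answer: 4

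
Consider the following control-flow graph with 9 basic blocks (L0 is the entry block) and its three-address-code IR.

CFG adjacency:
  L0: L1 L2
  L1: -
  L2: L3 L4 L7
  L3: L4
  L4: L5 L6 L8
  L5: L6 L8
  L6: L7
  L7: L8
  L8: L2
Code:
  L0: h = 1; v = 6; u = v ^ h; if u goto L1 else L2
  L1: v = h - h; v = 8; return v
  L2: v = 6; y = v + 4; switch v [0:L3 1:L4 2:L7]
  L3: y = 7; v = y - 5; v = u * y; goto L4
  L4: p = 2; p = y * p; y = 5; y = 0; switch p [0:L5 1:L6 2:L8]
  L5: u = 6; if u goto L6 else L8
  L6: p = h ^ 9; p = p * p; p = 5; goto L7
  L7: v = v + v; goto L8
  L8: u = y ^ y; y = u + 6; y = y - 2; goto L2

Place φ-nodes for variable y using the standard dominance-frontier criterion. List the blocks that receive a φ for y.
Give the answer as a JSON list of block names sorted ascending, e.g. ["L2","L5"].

Answer: ["L2", "L4", "L7", "L8"]

Analysis:
idom tree: L1←L0 L2←L0 L3←L2 L4←L2 L5←L4 L6←L4 L7←L2 L8←L2
Dom∩ at merges:
  L2: preds {L0,L8}: {L0} ∩ {L0,L2,L8} = {L0}; idom=L0
  L4: preds {L2,L3}: {L0,L2} ∩ {L0,L2,L3} = {L0,L2}; idom=L2
  L6: preds {L4,L5}: {L0,L2,L4} ∩ {L0,L2,L4,L5} = {L0,L2,L4}; idom=L4
  L7: preds {L2,L6}: {L0,L2} ∩ {L0,L2,L4,L6} = {L0,L2}; idom=L2
  L8: preds {L4,L5,L7}: {L0,L2,L4} ∩ {L0,L2,L4,L5} ∩ {L0,L2,L7} = {L0,L2}; idom=L2

Frontier:
  join L2 pred L0: · stop@L0
  join L2 pred L8: L8→L2 stop@L0
  join L4 pred L2: · stop@L2
  join L4 pred L3: L3 stop@L2
  join L6 pred L4: · stop@L4
  join L6 pred L5: L5 stop@L4
  join L7 pred L2: · stop@L2
  join L7 pred L6: L6→L4 stop@L2
  join L8 pred L4: L4 stop@L2
  join L8 pred L5: L5→L4 stop@L2
  join L8 pred L7: L7 stop@L2
  L0 → ∅
  L1 → ∅
  L2 → {L2}
  L3 → {L4}
  L4 → {L7,L8}
  L5 → {L6,L8}
  L6 → {L7}
  L7 → {L8}
  L8 → {L2}

φ for y: defs {L2,L3,L4,L8}
  DF⁺ = {L2,L4,L7,L8}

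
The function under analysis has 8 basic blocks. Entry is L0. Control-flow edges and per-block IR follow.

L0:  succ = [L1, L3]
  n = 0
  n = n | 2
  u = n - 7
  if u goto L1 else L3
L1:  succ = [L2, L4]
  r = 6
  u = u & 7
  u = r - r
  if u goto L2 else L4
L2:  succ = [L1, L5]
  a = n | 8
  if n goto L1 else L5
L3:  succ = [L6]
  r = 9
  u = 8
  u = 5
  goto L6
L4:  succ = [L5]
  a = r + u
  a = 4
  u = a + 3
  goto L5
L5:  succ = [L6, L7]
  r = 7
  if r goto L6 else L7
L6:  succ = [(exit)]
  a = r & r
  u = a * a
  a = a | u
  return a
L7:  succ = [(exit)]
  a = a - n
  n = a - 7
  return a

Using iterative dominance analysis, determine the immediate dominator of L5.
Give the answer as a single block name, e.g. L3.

Answer: L1

Analysis:
idom tree: L1←L0 L2←L1 L3←L0 L4←L1 L5←L1 L6←L0 L7←L5
Dom at joins:
  L1: preds {L0,L2}: {L0} ∩ {L0,L1,L2} = {L0}; idom=L0
  L5: preds {L2,L4}: {L0,L1,L2} ∩ {L0,L1,L4} = {L0,L1}; idom=L1
  L6: preds {L3,L5}: {L0,L3} ∩ {L0,L1,L5} = {L0}; idom=L0

idom(L5) = L1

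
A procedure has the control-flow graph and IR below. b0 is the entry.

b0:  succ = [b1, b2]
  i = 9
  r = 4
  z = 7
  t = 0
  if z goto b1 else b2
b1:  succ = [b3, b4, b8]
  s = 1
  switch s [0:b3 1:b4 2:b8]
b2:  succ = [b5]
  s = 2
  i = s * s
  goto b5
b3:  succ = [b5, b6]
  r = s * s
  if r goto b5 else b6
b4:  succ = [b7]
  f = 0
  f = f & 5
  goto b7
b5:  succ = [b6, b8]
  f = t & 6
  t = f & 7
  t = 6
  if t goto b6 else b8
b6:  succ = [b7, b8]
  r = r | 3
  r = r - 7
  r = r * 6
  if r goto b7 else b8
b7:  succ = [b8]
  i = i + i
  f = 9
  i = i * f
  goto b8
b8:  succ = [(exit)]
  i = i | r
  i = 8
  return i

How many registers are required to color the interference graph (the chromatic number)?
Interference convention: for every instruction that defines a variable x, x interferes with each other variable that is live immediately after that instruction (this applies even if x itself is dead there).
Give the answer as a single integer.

Answer: 4

Analysis:
Block summaries:
  b0: {i,r,t,z} / ∅
  b1: {s} / ∅
  b2: {i,s} / ∅
  b3: {r} / {s}
  b4: {f} / ∅
  b5: {f,t} / {t}
  b6: {r} / {r}
  b7: {f,i} / {i}
  b8: {i} / {i,r}

Live sets:
  live b0: ∅→{i,r,t}
  live b1: {i,r,t}→{i,r,s,t}
  live b2: {r,t}→{i,r,t}
  live b3: {i,s,t}→{i,r,t}
  live b4: {i,r}→{i,r}
  live b5: {i,r,t}→{i,r}
  live b6: {i,r}→{i,r}
  live b7: {i,r}→{i,r}
  live b8: {i,r}→∅

Interfere edges:
  f — {i,r}
  i — {f,r,s,t,z}
  r — {f,i,s,t,z}
  s — {i,r,t}
  t — {i,r,s,z}
  z — {i,r,t}

Chromatic number:
  clique {i,r,s,t} ⇒ need ≥ 4
  assign f→c2 i→c0 r→c1 s→c3 t→c2 z→c3 — no edge inside a register ⇒ χ ≤ 4
  χ = 4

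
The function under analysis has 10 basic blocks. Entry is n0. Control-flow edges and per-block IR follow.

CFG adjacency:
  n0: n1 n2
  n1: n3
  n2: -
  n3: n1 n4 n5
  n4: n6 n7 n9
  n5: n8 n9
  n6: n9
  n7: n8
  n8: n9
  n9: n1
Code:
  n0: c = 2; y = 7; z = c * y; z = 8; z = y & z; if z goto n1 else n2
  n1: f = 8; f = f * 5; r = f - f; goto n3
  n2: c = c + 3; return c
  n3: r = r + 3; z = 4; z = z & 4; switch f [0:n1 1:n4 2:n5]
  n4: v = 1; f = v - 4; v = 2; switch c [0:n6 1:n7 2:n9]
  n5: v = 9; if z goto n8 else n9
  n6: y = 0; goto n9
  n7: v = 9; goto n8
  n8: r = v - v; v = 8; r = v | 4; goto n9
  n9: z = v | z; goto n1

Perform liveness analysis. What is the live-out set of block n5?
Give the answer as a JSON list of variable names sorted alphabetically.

Answer: ["c", "v", "z"]

Analysis:
Per-block:
  n0: {c,y,z} / ∅
  n1: {f,r} / ∅
  n2: {c} / {c}
  n3: {r,z} / {f,r}
  n4: {f,v} / {c}
  n5: {v} / {z}
  n6: {y} / ∅
  n7: {v} / ∅
  n8: {r,v} / {v}
  n9: {z} / {v,z}

Liveness:
  n0: in=∅ out={c}
  n1: in={c} out={c,f,r}
  n2: in={c} out=∅
  n3: in={c,f,r} out={c,z}
  n4: in={c,z} out={c,v,z}
  n5: in={c,z} out={c,v,z}
  n6: in={c,v,z} out={c,v,z}
  n7: in={c,z} out={c,v,z}
  n8: in={c,v,z} out={c,v,z}
  n9: in={c,v,z} out={c}

live-out(n5) = ["c", "v", "z"]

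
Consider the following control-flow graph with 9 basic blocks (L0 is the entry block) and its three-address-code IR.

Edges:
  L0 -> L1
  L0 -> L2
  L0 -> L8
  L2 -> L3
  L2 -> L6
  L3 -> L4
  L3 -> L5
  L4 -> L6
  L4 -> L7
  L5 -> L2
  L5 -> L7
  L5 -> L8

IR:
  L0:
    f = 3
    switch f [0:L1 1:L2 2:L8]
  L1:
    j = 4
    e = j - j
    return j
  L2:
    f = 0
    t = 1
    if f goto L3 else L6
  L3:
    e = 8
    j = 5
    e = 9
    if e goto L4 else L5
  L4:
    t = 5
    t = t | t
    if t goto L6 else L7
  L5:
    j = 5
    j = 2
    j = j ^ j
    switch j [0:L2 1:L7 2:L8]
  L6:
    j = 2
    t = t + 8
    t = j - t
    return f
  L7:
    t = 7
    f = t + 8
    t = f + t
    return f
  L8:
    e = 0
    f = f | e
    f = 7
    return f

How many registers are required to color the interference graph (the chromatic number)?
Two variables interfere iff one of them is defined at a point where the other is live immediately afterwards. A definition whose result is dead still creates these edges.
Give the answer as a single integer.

Per-block:
  L0: {f} / ∅
  L1: {e,j} / ∅
  L2: {f,t} / ∅
  L3: {e,j} / ∅
  L4: {t} / ∅
  L5: {j} / ∅
  L6: {j,t} / {f,t}
  L7: {f,t} / ∅
  L8: {e,f} / {f}

Live sets:
  L0: in=∅ out={f}
  L1: in=∅ out=∅
  L2: in=∅ out={f,t}
  L3: in={f} out={f}
  L4: in={f} out={f,t}
  L5: in={f} out={f}
  L6: in={f,t} out=∅
  L7: in=∅ out=∅
  L8: in={f} out=∅

Conflict graph:
  e↔{f,j}
  f↔{e,j,t}
  j↔{e,f,t}
  t↔{f,j}

Registers:
  lower bound: {e,f,j} mutually conflict ⇒ χ ≥ 3
  3-colouring: R0={f}  R1={j}  R2={e,t}
  χ = 3

Answer: 3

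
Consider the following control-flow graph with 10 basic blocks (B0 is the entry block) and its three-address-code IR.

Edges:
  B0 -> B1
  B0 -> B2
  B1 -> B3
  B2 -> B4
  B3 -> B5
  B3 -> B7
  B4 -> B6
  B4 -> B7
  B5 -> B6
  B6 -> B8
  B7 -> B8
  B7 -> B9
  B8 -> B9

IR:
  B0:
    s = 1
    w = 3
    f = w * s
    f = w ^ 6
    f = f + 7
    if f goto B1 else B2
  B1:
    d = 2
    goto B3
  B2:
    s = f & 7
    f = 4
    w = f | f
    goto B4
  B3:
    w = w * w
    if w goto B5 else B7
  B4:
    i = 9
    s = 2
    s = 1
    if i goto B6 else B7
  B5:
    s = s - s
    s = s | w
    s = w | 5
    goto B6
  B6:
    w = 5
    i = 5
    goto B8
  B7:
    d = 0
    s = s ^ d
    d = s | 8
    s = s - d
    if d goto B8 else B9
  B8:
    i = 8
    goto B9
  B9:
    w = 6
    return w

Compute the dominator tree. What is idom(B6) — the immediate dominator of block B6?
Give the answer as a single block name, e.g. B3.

Answer: B0

Working:
idom tree: B1←B0 B2←B0 B3←B1 B4←B2 B5←B3 B6←B0 B7←B0 B8←B0 B9←B0
Dom at joins:
  B6: preds {B4,B5}: {B0,B2,B4} ∩ {B0,B1,B3,B5} = {B0}; idom=B0
  B7: preds {B3,B4}: {B0,B1,B3} ∩ {B0,B2,B4} = {B0}; idom=B0
  B8: preds {B6,B7}: {B0,B6} ∩ {B0,B7} = {B0}; idom=B0
  B9: preds {B7,B8}: {B0,B7} ∩ {B0,B8} = {B0}; idom=B0

idom(B6) = B0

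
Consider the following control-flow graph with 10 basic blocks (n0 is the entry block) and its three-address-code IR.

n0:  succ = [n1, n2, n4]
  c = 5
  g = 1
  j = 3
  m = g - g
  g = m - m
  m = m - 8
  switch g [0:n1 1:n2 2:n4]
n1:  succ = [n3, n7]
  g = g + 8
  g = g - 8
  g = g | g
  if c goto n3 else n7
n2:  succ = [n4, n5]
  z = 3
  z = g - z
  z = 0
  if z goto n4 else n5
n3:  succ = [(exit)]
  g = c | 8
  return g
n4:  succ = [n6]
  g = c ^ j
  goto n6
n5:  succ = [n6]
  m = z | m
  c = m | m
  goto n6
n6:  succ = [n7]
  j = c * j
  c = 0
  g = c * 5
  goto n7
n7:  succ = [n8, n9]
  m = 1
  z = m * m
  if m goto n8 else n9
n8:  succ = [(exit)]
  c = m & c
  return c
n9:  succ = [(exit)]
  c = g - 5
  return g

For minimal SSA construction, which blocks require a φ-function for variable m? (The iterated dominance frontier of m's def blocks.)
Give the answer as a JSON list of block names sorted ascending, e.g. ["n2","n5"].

idom tree: n1←n0 n2←n0 n3←n1 n4←n0 n5←n2 n6←n0 n7←n0 n8←n7 n9←n7
Join-block Dom:
  n4: preds {n0,n2}: {n0} ∩ {n0,n2} = {n0}; idom=n0
  n6: preds {n4,n5}: {n0,n4} ∩ {n0,n2,n5} = {n0}; idom=n0
  n7: preds {n1,n6}: {n0,n1} ∩ {n0,n6} = {n0}; idom=n0

Frontier:
  join n4 pred n0: · stop@n0
  join n4 pred n2: n2 stop@n0
  join n6 pred n4: n4 stop@n0
  join n6 pred n5: n5→n2 stop@n0
  join n7 pred n1: n1 stop@n0
  join n7 pred n6: n6 stop@n0
  DF(n0)=∅
  DF(n1)={n7}
  DF(n2)={n4,n6}
  DF(n3)=∅
  DF(n4)={n6}
  DF(n5)={n6}
  DF(n6)={n7}
  DF(n7)=∅
  DF(n8)=∅
  DF(n9)=∅

φ for m: defs {n0,n5,n7}
  DF⁺ = {n6,n7}

Answer: ["n6", "n7"]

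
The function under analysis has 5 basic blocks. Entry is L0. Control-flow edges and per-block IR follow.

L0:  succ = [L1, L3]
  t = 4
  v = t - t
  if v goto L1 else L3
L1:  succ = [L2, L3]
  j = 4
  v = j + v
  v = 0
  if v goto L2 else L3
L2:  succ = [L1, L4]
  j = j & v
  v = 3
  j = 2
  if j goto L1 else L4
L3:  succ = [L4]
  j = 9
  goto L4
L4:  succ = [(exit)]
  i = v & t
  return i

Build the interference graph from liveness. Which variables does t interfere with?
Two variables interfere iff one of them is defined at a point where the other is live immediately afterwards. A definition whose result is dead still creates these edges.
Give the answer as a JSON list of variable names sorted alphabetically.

def/use:
  L0 def {t,v} use ∅
  L1 def {j,v} use {v}
  L2 def {j,v} use {j,v}
  L3 def {j} use ∅
  L4 def {i} use {t,v}

Backward fixpoint:
  L0: in=∅ out={t,v}
  L1: in={t,v} out={j,t,v}
  L2: in={j,t,v} out={t,v}
  L3: in={t,v} out={t,v}
  L4: in={t,v} out=∅

Conflict graph:
  i: ∅
  j: {t,v}
  t: {j,v}
  v: {j,t}

N(t) = ["j", "v"]

Answer: ["j", "v"]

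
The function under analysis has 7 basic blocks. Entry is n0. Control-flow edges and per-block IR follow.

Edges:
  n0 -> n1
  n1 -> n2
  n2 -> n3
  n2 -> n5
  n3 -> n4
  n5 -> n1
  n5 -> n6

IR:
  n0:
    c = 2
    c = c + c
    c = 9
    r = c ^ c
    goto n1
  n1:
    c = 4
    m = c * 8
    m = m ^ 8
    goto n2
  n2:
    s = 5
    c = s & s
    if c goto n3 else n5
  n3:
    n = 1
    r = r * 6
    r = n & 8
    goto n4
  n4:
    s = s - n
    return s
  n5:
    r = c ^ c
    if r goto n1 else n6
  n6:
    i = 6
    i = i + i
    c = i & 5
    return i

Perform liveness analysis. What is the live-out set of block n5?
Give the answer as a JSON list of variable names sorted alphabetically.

Per-block:
  n0: {c,r} / ∅
  n1: {c,m} / ∅
  n2: {c,s} / ∅
  n3: {n,r} / {r}
  n4: {s} / {n,s}
  n5: {r} / {c}
  n6: {c,i} / ∅

Backward fixpoint:
  n0 li=∅ lo={r}
  n1 li={r} lo={r}
  n2 li={r} lo={c,r,s}
  n3 li={r,s} lo={n,s}
  n4 li={n,s} lo=∅
  n5 li={c} lo={r}
  n6 li=∅ lo=∅

live-out(n5) = ["r"]

Answer: ["r"]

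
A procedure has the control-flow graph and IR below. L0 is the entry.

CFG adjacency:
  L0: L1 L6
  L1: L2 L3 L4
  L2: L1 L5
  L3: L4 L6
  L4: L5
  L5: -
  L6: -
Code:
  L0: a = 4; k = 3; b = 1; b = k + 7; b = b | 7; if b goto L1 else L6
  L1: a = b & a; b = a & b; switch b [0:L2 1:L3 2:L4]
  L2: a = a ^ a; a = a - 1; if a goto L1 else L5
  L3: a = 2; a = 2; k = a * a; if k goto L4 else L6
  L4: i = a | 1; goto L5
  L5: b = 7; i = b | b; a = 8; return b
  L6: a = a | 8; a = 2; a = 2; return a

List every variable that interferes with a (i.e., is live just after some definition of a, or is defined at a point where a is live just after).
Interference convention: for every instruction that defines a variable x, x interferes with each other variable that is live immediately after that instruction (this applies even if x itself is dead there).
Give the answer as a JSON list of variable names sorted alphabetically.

Answer: ["b", "k"]

Working:
def/use:
  L0 def {a,b,k} use ∅
  L1 def {a,b} use {a,b}
  L2 def {a} use {a}
  L3 def {a,k} use ∅
  L4 def {i} use {a}
  L5 def {a,b,i} use ∅
  L6 def {a} use {a}

Live sets:
  L0 li=∅ lo={a,b}
  L1 li={a,b} lo={a,b}
  L2 li={a,b} lo={a,b}
  L3 li=∅ lo={a}
  L4 li={a} lo=∅
  L5 li=∅ lo=∅
  L6 li={a} lo=∅

Interference:
  a↔{b,k}
  b↔{a,i,k}
  i↔{b}
  k↔{a,b}

N(a) = ["b", "k"]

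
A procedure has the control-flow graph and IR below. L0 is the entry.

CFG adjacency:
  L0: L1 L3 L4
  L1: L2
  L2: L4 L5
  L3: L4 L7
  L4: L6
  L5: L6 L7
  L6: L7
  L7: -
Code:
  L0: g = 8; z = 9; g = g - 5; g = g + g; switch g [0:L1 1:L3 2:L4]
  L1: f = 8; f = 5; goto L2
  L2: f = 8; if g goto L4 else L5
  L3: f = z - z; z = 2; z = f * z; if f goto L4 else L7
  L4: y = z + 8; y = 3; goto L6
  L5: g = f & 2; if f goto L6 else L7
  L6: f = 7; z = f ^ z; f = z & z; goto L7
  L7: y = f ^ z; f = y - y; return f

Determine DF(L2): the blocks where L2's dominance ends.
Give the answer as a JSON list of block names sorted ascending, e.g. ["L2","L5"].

Answer: ["L4", "L6", "L7"]

Derivation:
idom tree: L1←L0 L2←L1 L3←L0 L4←L0 L5←L2 L6←L0 L7←L0
Dom at joins:
  L4: preds {L0,L2,L3}: {L0} ∩ {L0,L1,L2} ∩ {L0,L3} = {L0}; idom=L0
  L6: preds {L4,L5}: {L0,L4} ∩ {L0,L1,L2,L5} = {L0}; idom=L0
  L7: preds {L3,L5,L6}: {L0,L3} ∩ {L0,L1,L2,L5} ∩ {L0,L6} = {L0}; idom=L0

Frontier:
  L4←L0: walk · to L0
  L4←L2: walk L2→L1 to L0
  L4←L3: walk L3 to L0
  L6←L4: walk L4 to L0
  L6←L5: walk L5→L2→L1 to L0
  L7←L3: walk L3 to L0
  L7←L5: walk L5→L2→L1 to L0
  L7←L6: walk L6 to L0
  L0 → ∅
  L1 → {L4,L6,L7}
  L2 → {L4,L6,L7}
  L3 → {L4,L7}
  L4 → {L6}
  L5 → {L6,L7}
  L6 → {L7}
  L7 → ∅

DF(L2) = ["L4", "L6", "L7"]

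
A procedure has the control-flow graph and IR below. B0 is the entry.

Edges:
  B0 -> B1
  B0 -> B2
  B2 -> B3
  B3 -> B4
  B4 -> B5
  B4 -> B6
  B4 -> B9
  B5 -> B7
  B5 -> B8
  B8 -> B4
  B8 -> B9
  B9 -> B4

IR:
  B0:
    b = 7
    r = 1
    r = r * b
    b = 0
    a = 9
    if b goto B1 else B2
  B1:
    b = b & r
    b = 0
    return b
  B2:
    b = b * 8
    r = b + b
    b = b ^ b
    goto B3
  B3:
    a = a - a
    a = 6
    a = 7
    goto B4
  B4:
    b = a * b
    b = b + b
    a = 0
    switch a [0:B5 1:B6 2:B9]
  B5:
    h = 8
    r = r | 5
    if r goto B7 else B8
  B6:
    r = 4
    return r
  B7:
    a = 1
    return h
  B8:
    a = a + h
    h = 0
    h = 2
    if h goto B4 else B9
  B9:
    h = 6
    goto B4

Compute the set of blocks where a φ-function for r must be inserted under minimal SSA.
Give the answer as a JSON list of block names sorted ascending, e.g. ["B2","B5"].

idom tree: B1←B0 B2←B0 B3←B2 B4←B3 B5←B4 B6←B4 B7←B5 B8←B5 B9←B4
Join-block Dom:
  B4: preds {B3,B8,B9}: {B0,B2,B3} ∩ {B0,B2,B3,B4,B5,B8} ∩ {B0,B2,B3,B4,B9} = {B0,B2,B3}; idom=B3
  B9: preds {B4,B8}: {B0,B2,B3,B4} ∩ {B0,B2,B3,B4,B5,B8} = {B0,B2,B3,B4}; idom=B4

DF walk-up:
  B4←B3: walk · to B3
  B4←B8: walk B8→B5→B4 to B3
  B4←B9: walk B9→B4 to B3
  B9←B4: walk · to B4
  B9←B8: walk B8→B5 to B4
  DF(B0)=∅
  DF(B1)=∅
  DF(B2)=∅
  DF(B3)=∅
  DF(B4)={B4}
  DF(B5)={B4,B9}
  DF(B6)=∅
  DF(B7)=∅
  DF(B8)={B4,B9}
  DF(B9)={B4}

φ for r: defs {B0,B2,B5,B6}
  DF⁺ = {B4,B9}

Answer: ["B4", "B9"]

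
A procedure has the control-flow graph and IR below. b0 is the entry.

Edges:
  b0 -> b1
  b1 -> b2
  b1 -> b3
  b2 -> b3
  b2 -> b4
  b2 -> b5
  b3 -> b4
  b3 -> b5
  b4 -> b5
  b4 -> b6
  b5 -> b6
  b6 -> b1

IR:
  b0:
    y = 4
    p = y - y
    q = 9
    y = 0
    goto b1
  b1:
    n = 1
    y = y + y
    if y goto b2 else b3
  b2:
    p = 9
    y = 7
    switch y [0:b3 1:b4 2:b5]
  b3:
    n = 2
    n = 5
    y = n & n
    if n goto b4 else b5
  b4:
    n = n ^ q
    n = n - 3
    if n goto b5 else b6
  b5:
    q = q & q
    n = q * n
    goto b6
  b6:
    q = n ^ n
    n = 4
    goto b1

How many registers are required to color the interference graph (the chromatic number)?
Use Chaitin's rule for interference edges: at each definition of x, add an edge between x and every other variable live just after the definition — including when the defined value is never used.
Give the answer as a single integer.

def/use:
  b0: def={p,q,y} ue=∅
  b1: def={n,y} ue={y}
  b2: def={p,y} ue=∅
  b3: def={n,y} ue=∅
  b4: def={n} ue={n,q}
  b5: def={n,q} ue={n,q}
  b6: def={n,q} ue={n}

Live sets:
  b0 li=∅ lo={q,y}
  b1 li={q,y} lo={n,q}
  b2 li={n,q} lo={n,q,y}
  b3 li={q} lo={n,q,y}
  b4 li={n,q,y} lo={n,q,y}
  b5 li={n,q,y} lo={n,y}
  b6 li={n,y} lo={q,y}

Conflict graph:
  n: {p,q,y}
  p: {n,q}
  q: {n,p,y}
  y: {n,q}

Registers:
  lower bound: {n,p,q} mutually conflict ⇒ χ ≥ 3
  assign n→r0 p→r2 q→r1 y→r2 — no edge inside a register ⇒ χ ≤ 3
  χ = 3

Answer: 3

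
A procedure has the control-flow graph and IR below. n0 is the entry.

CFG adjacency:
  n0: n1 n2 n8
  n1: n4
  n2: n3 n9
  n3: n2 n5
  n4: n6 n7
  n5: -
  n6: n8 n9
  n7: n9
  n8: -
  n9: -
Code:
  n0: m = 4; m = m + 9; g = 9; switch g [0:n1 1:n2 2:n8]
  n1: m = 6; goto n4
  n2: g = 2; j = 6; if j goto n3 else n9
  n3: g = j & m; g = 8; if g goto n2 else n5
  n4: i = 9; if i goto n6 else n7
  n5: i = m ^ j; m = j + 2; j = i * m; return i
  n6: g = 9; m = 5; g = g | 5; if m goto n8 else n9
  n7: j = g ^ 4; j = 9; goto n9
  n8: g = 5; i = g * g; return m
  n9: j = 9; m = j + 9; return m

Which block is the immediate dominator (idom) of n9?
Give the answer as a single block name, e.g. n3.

Answer: n0

Derivation:
idom tree: n1←n0 n2←n0 n3←n2 n4←n1 n5←n3 n6←n4 n7←n4 n8←n0 n9←n0
Join-block Dom:
  n2: preds {n0,n3}: {n0} ∩ {n0,n2,n3} = {n0}; idom=n0
  n8: preds {n0,n6}: {n0} ∩ {n0,n1,n4,n6} = {n0}; idom=n0
  n9: preds {n2,n6,n7}: {n0,n2} ∩ {n0,n1,n4,n6} ∩ {n0,n1,n4,n7} = {n0}; idom=n0

idom(n9) = n0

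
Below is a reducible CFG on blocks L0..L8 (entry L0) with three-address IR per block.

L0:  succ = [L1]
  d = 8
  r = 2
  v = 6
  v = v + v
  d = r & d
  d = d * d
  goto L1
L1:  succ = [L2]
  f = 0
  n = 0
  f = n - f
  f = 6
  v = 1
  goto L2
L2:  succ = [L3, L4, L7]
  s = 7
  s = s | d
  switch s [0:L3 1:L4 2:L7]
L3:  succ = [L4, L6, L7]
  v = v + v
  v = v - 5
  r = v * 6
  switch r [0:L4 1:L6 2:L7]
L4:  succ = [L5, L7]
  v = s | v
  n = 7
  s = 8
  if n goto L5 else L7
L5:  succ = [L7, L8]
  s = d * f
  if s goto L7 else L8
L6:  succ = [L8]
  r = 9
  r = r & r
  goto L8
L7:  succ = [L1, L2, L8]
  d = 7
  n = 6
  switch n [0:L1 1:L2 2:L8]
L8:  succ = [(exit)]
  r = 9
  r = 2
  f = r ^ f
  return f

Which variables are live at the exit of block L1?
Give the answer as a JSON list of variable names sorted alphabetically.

Answer: ["d", "f", "v"]

Working:
def/use:
  L0 def {d,r,v} use ∅
  L1 def {f,n,v} use ∅
  L2 def {s} use {d}
  L3 def {r,v} use {v}
  L4 def {n,s,v} use {s,v}
  L5 def {s} use {d,f}
  L6 def {r} use ∅
  L7 def {d,n} use ∅
  L8 def {f,r} use {f}

Liveness:
  L0 li=∅ lo={d}
  L1 li={d} lo={d,f,v}
  L2 li={d,f,v} lo={d,f,s,v}
  L3 li={d,f,s,v} lo={d,f,s,v}
  L4 li={d,f,s,v} lo={d,f,v}
  L5 li={d,f,v} lo={f,v}
  L6 li={f} lo={f}
  L7 li={f,v} lo={d,f,v}
  L8 li={f} lo=∅

live-out(L1) = ["d", "f", "v"]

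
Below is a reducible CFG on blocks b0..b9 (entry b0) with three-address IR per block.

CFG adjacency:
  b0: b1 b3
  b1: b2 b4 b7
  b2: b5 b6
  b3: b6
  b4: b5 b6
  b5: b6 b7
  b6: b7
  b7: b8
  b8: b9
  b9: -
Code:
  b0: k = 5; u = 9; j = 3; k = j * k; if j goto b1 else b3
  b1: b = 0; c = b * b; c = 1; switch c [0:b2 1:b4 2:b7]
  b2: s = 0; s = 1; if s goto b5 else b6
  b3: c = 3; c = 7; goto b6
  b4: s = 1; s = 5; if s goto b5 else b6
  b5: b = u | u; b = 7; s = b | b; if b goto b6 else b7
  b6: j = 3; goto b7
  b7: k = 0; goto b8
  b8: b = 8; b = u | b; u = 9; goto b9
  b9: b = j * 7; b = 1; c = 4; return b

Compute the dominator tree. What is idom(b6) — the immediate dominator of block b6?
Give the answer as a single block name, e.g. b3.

Answer: b0

Derivation:
idom tree: b1←b0 b2←b1 b3←b0 b4←b1 b5←b1 b6←b0 b7←b0 b8←b7 b9←b8
Dom∩ at merges:
  b5: preds {b2,b4}: {b0,b1,b2} ∩ {b0,b1,b4} = {b0,b1}; idom=b1
  b6: preds {b2,b3,b4,b5}: {b0,b1,b2} ∩ {b0,b3} ∩ {b0,b1,b4} ∩ {b0,b1,b5} = {b0}; idom=b0
  b7: preds {b1,b5,b6}: {b0,b1} ∩ {b0,b1,b5} ∩ {b0,b6} = {b0}; idom=b0

idom(b6) = b0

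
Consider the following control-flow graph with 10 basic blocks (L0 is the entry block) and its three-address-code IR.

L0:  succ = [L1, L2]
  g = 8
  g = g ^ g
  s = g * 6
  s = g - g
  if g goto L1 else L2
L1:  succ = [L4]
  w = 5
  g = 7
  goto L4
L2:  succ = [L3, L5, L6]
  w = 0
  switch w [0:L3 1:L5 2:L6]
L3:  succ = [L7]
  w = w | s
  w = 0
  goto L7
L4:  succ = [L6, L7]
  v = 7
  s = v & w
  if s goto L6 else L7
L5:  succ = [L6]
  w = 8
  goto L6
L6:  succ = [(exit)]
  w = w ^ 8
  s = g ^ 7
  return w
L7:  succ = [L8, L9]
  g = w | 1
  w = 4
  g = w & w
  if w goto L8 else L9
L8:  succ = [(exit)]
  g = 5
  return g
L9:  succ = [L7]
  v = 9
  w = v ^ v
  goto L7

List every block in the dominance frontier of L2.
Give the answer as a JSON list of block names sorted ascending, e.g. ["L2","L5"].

idom tree: L1←L0 L2←L0 L3←L2 L4←L1 L5←L2 L6←L0 L7←L0 L8←L7 L9←L7
Dom∩ at merges:
  L6: preds {L2,L4,L5}: {L0,L2} ∩ {L0,L1,L4} ∩ {L0,L2,L5} = {L0}; idom=L0
  L7: preds {L3,L4,L9}: {L0,L2,L3} ∩ {L0,L1,L4} ∩ {L0,L7,L9} = {L0}; idom=L0

Frontier:
  L6←L2: walk L2 to L0
  L6←L4: walk L4→L1 to L0
  L6←L5: walk L5→L2 to L0
  L7←L3: walk L3→L2 to L0
  L7←L4: walk L4→L1 to L0
  L7←L9: walk L9→L7 to L0
  L0: DF=∅
  L1: DF={L6,L7}
  L2: DF={L6,L7}
  L3: DF={L7}
  L4: DF={L6,L7}
  L5: DF={L6}
  L6: DF=∅
  L7: DF={L7}
  L8: DF=∅
  L9: DF={L7}

DF(L2) = ["L6", "L7"]

Answer: ["L6", "L7"]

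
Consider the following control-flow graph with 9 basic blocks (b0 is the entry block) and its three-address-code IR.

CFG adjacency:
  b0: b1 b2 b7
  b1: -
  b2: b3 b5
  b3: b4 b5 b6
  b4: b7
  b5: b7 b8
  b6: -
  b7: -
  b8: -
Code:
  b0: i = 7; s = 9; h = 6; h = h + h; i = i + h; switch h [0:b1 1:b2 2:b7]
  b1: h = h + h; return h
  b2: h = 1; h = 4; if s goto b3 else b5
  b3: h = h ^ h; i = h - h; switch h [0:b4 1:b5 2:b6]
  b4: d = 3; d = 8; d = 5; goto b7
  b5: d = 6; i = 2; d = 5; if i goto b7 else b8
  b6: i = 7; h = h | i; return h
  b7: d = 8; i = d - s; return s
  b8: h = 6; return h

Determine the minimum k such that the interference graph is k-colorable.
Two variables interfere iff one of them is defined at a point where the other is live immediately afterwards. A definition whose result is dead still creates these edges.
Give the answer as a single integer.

Answer: 3

Analysis:
Block summaries:
  b0: def={h,i,s} ue=∅
  b1: def={h} ue={h}
  b2: def={h} ue={s}
  b3: def={h,i} ue={h}
  b4: def={d} ue=∅
  b5: def={d,i} ue=∅
  b6: def={h,i} ue={h}
  b7: def={d,i} ue={s}
  b8: def={h} ue=∅

Live sets:
  b0 li=∅ lo={h,s}
  b1 li={h} lo=∅
  b2 li={s} lo={h,s}
  b3 li={h,s} lo={h,s}
  b4 li={s} lo={s}
  b5 li={s} lo={s}
  b6 li={h} lo=∅
  b7 li={s} lo=∅
  b8 li=∅ lo=∅

Interfere edges:
  d: {i,s}
  h: {i,s}
  i: {d,h,s}
  s: {d,h,i}

Colouring:
  {d,i,s} pairwise interfere (3-clique) ⇒ χ ≥ 3
  assign d→R2 h→R2 i→R0 s→R1 — no edge inside a register ⇒ χ ≤ 3
  χ = 3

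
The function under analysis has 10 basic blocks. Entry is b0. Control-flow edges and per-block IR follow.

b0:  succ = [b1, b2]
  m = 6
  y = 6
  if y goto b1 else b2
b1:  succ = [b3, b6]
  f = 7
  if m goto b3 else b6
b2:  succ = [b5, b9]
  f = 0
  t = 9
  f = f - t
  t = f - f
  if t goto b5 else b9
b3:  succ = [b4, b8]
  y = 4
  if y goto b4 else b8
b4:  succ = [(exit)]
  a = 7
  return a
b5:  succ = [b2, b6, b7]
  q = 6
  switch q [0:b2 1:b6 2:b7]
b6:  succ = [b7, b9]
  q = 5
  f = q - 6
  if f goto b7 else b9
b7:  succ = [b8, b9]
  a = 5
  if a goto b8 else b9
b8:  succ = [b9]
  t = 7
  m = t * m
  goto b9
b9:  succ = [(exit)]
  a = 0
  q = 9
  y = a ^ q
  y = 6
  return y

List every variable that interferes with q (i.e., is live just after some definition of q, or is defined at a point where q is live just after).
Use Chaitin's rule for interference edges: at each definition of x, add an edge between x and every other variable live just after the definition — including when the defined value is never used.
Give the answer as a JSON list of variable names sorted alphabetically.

Answer: ["a", "m"]

Derivation:
Block summaries:
  b0: {m,y} / ∅
  b1: {f} / {m}
  b2: {f,t} / ∅
  b3: {y} / ∅
  b4: {a} / ∅
  b5: {q} / ∅
  b6: {f,q} / ∅
  b7: {a} / ∅
  b8: {m,t} / {m}
  b9: {a,q,y} / ∅

Live sets:
  b0: in=∅ out={m}
  b1: in={m} out={m}
  b2: in={m} out={m}
  b3: in={m} out={m}
  b4: in=∅ out=∅
  b5: in={m} out={m}
  b6: in={m} out={m}
  b7: in={m} out={m}
  b8: in={m} out=∅
  b9: in=∅ out=∅

Conflict graph:
  a: {m,q}
  f: {m,t}
  m: {a,f,q,t,y}
  q: {a,m}
  t: {f,m}
  y: {m}

N(q) = ["a", "m"]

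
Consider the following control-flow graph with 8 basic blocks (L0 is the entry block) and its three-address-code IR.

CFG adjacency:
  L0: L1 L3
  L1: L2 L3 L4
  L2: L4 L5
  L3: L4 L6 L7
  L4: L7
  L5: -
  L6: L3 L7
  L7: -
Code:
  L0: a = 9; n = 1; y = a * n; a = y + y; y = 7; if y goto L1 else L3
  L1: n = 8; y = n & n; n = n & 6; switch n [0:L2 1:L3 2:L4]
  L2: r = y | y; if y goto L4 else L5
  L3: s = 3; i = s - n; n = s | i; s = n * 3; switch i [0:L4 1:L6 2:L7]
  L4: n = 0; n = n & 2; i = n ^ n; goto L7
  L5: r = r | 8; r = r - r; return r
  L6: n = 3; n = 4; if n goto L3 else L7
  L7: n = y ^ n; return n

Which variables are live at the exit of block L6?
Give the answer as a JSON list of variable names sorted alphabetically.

Answer: ["n", "y"]

Analysis:
Per-block:
  L0: {a,n,y} / ∅
  L1: {n,y} / ∅
  L2: {r} / {y}
  L3: {i,n,s} / {n}
  L4: {i,n} / ∅
  L5: {r} / {r}
  L6: {n} / ∅
  L7: {n} / {n,y}

Live sets:
  live L0: ∅→{n,y}
  live L1: ∅→{n,y}
  live L2: {y}→{r,y}
  live L3: {n,y}→{n,y}
  live L4: {y}→{n,y}
  live L5: {r}→∅
  live L6: {y}→{n,y}
  live L7: {n,y}→∅

live-out(L6) = ["n", "y"]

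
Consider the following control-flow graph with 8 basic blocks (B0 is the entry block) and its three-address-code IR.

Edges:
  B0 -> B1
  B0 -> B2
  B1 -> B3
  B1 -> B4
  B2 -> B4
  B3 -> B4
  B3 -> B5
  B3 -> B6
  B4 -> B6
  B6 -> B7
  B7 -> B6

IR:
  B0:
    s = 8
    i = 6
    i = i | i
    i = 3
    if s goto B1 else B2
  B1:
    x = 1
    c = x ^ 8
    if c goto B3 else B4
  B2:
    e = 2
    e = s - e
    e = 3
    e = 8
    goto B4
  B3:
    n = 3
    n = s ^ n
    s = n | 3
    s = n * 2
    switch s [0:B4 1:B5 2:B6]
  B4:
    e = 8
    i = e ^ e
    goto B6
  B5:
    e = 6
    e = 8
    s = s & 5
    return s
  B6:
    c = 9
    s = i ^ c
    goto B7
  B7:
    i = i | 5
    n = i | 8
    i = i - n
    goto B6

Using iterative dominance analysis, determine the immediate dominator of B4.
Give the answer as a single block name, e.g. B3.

idom tree: B1←B0 B2←B0 B3←B1 B4←B0 B5←B3 B6←B0 B7←B6
Dom∩ at merges:
  B4: preds {B1,B2,B3}: {B0,B1} ∩ {B0,B2} ∩ {B0,B1,B3} = {B0}; idom=B0
  B6: preds {B3,B4,B7}: {B0,B1,B3} ∩ {B0,B4} ∩ {B0,B6,B7} = {B0}; idom=B0

idom(B4) = B0

Answer: B0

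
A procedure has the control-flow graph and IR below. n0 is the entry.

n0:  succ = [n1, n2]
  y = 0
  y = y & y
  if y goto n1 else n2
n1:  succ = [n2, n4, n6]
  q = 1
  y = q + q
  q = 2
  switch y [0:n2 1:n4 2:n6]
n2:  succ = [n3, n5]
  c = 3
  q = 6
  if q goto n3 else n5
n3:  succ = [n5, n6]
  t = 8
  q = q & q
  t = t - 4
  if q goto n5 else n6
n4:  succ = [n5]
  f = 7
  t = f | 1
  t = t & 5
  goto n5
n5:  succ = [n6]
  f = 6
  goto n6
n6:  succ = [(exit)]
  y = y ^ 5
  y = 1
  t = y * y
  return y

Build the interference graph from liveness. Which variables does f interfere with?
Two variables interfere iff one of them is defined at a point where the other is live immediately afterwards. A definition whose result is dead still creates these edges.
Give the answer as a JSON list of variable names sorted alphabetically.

Answer: ["y"]

Working:
def/use:
  n0: {y} / ∅
  n1: {q,y} / ∅
  n2: {c,q} / ∅
  n3: {q,t} / {q}
  n4: {f,t} / ∅
  n5: {f} / ∅
  n6: {t,y} / {y}

Live sets:
  n0 li=∅ lo={y}
  n1 li=∅ lo={y}
  n2 li={y} lo={q,y}
  n3 li={q,y} lo={y}
  n4 li={y} lo={y}
  n5 li={y} lo={y}
  n6 li={y} lo=∅

Conflict graph:
  c: {y}
  f: {y}
  q: {t,y}
  t: {q,y}
  y: {c,f,q,t}

N(f) = ["y"]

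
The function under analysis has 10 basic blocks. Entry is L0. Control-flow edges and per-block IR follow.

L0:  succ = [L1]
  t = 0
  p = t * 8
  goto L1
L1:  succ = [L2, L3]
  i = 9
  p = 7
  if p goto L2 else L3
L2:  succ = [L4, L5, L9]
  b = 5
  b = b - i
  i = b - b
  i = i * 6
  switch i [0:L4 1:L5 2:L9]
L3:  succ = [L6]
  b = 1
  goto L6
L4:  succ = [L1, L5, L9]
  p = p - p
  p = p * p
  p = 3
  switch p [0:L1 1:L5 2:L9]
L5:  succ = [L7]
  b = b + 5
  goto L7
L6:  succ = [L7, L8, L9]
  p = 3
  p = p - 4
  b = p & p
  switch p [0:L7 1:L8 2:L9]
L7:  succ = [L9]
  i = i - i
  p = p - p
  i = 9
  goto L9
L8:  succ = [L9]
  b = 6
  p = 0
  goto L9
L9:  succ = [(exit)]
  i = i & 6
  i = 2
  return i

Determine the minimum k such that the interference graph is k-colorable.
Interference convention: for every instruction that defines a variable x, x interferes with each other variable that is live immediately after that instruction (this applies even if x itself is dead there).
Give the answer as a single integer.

Block summaries:
  L0 def {p,t} use ∅
  L1 def {i,p} use ∅
  L2 def {b,i} use {i}
  L3 def {b} use ∅
  L4 def {p} use {p}
  L5 def {b} use {b}
  L6 def {b,p} use ∅
  L7 def {i,p} use {i,p}
  L8 def {b,p} use ∅
  L9 def {i} use {i}

Live sets:
  L0 li=∅ lo=∅
  L1 li=∅ lo={i,p}
  L2 li={i,p} lo={b,i,p}
  L3 li={i} lo={i}
  L4 li={b,i,p} lo={b,i,p}
  L5 li={b,i,p} lo={i,p}
  L6 li={i} lo={i,p}
  L7 li={i,p} lo={i}
  L8 li={i} lo={i}
  L9 li={i} lo=∅

Conflict graph:
  b↔{i,p}
  i↔{b,p}
  p↔{b,i}
  t↔∅

Registers:
  {b,i,p} pairwise interfere (3-clique) ⇒ χ ≥ 3
  assign b→r0 i→r1 p→r2 t→r0 — no edge inside a register ⇒ χ ≤ 3
  χ = 3

Answer: 3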